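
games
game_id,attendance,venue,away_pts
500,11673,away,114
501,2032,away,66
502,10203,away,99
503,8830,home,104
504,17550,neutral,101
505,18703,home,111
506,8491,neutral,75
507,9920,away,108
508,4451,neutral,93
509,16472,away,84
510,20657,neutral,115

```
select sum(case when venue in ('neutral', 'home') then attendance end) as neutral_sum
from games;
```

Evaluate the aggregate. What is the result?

78682

game_id=500: ✗
game_id=501: ✗
game_id=502: ✗
game_id=503: ✓ → 8830
game_id=504: ✓ → 17550
game_id=505: ✓ → 18703
game_id=506: ✓ → 8491
game_id=507: ✗
game_id=508: ✓ → 4451
game_id=509: ✗
game_id=510: ✓ → 20657
neutral_sum = 8830 + 17550 + 18703 + 8491 + 4451 + 20657 = 78682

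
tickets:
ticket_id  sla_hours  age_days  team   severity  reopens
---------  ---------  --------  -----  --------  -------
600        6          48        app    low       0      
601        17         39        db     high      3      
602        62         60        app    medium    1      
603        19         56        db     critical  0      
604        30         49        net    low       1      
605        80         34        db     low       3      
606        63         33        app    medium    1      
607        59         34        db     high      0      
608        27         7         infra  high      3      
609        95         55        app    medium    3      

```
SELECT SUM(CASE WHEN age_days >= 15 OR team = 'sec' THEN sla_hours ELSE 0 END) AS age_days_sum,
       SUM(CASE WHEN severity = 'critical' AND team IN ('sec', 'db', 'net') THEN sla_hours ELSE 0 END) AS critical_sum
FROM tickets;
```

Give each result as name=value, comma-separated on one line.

[age_days_sum: age_days >= 15 OR team = 'sec']
ticket_id=600: ✓ → 6
ticket_id=601: ✓ → 17
ticket_id=602: ✓ → 62
ticket_id=603: ✓ → 19
ticket_id=604: ✓ → 30
ticket_id=605: ✓ → 80
ticket_id=606: ✓ → 63
ticket_id=607: ✓ → 59
ticket_id=608: ✗
ticket_id=609: ✓ → 95
age_days_sum = 6 + 17 + 62 + 19 + 30 + 80 + 63 + 59 + 95 = 431
—
[critical_sum: severity = 'critical' AND team IN ('sec', 'db', 'net')]
ticket_id=600: ✗
ticket_id=601: ✗
ticket_id=602: ✗
ticket_id=603: ✓ → 19
ticket_id=604: ✗
ticket_id=605: ✗
ticket_id=606: ✗
ticket_id=607: ✗
ticket_id=608: ✗
ticket_id=609: ✗
critical_sum = 19

age_days_sum=431, critical_sum=19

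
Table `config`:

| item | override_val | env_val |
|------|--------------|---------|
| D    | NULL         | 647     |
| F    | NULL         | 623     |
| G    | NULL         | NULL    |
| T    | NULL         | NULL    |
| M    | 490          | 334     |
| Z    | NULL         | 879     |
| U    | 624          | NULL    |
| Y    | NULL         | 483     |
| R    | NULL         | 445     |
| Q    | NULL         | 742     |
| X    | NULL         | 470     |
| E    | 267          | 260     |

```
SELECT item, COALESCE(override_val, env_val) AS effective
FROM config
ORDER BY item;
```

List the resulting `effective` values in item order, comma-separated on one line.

item=D: override_val=NULL, env_val=647 → 647
item=E: override_val=267 → 267
item=F: override_val=NULL, env_val=623 → 623
item=G: override_val=NULL, env_val=NULL (all NULL) → NULL
item=M: override_val=490 → 490
item=Q: override_val=NULL, env_val=742 → 742
item=R: override_val=NULL, env_val=445 → 445
item=T: override_val=NULL, env_val=NULL (all NULL) → NULL
item=U: override_val=624 → 624
item=X: override_val=NULL, env_val=470 → 470
item=Y: override_val=NULL, env_val=483 → 483
item=Z: override_val=NULL, env_val=879 → 879

647, 267, 623, NULL, 490, 742, 445, NULL, 624, 470, 483, 879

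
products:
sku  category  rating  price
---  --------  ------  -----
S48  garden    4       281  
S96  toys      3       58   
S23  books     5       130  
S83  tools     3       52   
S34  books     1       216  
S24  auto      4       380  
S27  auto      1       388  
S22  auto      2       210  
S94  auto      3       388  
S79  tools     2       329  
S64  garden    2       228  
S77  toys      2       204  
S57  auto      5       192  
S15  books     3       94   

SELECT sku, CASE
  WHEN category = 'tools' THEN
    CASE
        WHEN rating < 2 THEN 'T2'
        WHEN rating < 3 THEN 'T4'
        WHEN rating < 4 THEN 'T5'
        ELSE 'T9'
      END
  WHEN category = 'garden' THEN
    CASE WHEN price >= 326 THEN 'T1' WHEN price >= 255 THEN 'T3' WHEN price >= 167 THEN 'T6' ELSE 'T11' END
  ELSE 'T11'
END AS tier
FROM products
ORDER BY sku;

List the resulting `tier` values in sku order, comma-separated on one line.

sku=S15: category='books' → outer ELSE → T11
sku=S22: category='auto' → outer ELSE → T11
sku=S23: category='books' → outer ELSE → T11
sku=S24: category='auto' → outer ELSE → T11
sku=S27: category='auto' → outer ELSE → T11
sku=S34: category='books' → outer ELSE → T11
sku=S48: category='garden' → inner[price >= 255] → T3
sku=S57: category='auto' → outer ELSE → T11
sku=S64: category='garden' → inner[price >= 167] → T6
sku=S77: category='toys' → outer ELSE → T11
sku=S79: category='tools' → inner[rating < 3] → T4
sku=S83: category='tools' → inner[rating < 4] → T5
sku=S94: category='auto' → outer ELSE → T11
sku=S96: category='toys' → outer ELSE → T11

T11, T11, T11, T11, T11, T11, T3, T11, T6, T11, T4, T5, T11, T11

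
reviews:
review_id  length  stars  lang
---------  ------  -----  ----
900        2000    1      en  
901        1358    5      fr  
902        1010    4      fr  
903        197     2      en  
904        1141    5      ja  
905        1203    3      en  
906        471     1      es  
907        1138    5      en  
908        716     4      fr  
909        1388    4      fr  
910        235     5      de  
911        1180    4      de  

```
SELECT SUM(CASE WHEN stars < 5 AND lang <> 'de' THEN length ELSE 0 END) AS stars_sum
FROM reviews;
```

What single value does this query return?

6985

review_id=900: ✓ → 2000
review_id=901: ✗
review_id=902: ✓ → 1010
review_id=903: ✓ → 197
review_id=904: ✗
review_id=905: ✓ → 1203
review_id=906: ✓ → 471
review_id=907: ✗
review_id=908: ✓ → 716
review_id=909: ✓ → 1388
review_id=910: ✗
review_id=911: ✗
stars_sum = 2000 + 1010 + 197 + 1203 + 471 + 716 + 1388 = 6985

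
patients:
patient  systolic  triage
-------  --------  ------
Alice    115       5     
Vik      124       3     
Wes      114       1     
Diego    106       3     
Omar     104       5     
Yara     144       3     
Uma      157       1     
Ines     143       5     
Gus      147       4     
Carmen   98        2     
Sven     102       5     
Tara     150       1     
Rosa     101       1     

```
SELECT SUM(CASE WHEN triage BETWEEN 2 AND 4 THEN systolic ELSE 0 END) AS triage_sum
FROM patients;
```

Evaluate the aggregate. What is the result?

619

patient=Alice: ✗
patient=Vik: ✓ → 124
patient=Wes: ✗
patient=Diego: ✓ → 106
patient=Omar: ✗
patient=Yara: ✓ → 144
patient=Uma: ✗
patient=Ines: ✗
patient=Gus: ✓ → 147
patient=Carmen: ✓ → 98
patient=Sven: ✗
patient=Tara: ✗
patient=Rosa: ✗
triage_sum = 124 + 106 + 144 + 147 + 98 = 619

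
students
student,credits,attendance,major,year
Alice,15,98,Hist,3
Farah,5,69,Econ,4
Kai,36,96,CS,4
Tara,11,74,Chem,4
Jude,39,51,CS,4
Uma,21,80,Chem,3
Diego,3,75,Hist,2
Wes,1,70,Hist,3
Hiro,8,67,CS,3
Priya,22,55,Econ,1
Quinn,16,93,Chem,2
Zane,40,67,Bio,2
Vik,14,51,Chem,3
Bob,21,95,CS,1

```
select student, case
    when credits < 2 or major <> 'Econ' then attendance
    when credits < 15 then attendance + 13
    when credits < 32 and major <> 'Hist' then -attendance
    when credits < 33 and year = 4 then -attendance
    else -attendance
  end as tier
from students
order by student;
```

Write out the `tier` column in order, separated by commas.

98, 95, 75, 82, 67, 51, 96, -55, 93, 74, 80, 51, 70, 67

student=Alice: credits < 2 or major <> 'Econ' → 98
student=Bob: credits < 2 or major <> 'Econ' → 95
student=Diego: credits < 2 or major <> 'Econ' → 75
student=Farah: credits < 15 → 82
student=Hiro: credits < 2 or major <> 'Econ' → 67
student=Jude: credits < 2 or major <> 'Econ' → 51
student=Kai: credits < 2 or major <> 'Econ' → 96
student=Priya: credits < 32 and major <> 'Hist' → -55
student=Quinn: credits < 2 or major <> 'Econ' → 93
student=Tara: credits < 2 or major <> 'Econ' → 74
student=Uma: credits < 2 or major <> 'Econ' → 80
student=Vik: credits < 2 or major <> 'Econ' → 51
student=Wes: credits < 2 or major <> 'Econ' → 70
student=Zane: credits < 2 or major <> 'Econ' → 67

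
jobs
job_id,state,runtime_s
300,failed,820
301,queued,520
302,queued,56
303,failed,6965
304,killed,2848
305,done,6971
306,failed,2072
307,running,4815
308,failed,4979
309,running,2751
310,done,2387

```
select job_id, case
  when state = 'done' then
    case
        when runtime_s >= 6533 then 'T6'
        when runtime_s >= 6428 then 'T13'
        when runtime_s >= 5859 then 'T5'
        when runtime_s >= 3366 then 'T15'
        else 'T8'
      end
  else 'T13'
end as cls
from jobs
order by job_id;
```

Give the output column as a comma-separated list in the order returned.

job_id=300: state='failed' → outer ELSE → T13
job_id=301: state='queued' → outer ELSE → T13
job_id=302: state='queued' → outer ELSE → T13
job_id=303: state='failed' → outer ELSE → T13
job_id=304: state='killed' → outer ELSE → T13
job_id=305: state='done' → inner[runtime_s >= 6533] → T6
job_id=306: state='failed' → outer ELSE → T13
job_id=307: state='running' → outer ELSE → T13
job_id=308: state='failed' → outer ELSE → T13
job_id=309: state='running' → outer ELSE → T13
job_id=310: state='done' → inner[ELSE] → T8

T13, T13, T13, T13, T13, T6, T13, T13, T13, T13, T8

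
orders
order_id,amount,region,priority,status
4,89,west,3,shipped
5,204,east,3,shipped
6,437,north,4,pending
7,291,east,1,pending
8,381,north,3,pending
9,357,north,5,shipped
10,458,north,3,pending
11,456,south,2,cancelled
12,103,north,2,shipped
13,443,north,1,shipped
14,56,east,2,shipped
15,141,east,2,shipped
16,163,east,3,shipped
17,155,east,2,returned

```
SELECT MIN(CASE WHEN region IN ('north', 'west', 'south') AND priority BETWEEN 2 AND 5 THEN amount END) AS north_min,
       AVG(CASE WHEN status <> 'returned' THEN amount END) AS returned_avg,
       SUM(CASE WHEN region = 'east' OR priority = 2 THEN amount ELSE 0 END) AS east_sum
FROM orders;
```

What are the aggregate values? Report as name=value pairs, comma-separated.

[north_min: region IN ('north', 'west', 'south') AND priority BETWEEN 2 AND 5]
order_id=4: ✓ → 89
order_id=5: ✗
order_id=6: ✓ → 437
order_id=7: ✗
order_id=8: ✓ → 381
order_id=9: ✓ → 357
order_id=10: ✓ → 458
order_id=11: ✓ → 456
order_id=12: ✓ → 103
order_id=13: ✗
order_id=14: ✗
order_id=15: ✗
order_id=16: ✗
order_id=17: ✗
north_min = MIN(89, 437, 381, 357, 458, 456, 103) = 89
—
[returned_avg: status <> 'returned']
order_id=4: ✓ → 89
order_id=5: ✓ → 204
order_id=6: ✓ → 437
order_id=7: ✓ → 291
order_id=8: ✓ → 381
order_id=9: ✓ → 357
order_id=10: ✓ → 458
order_id=11: ✓ → 456
order_id=12: ✓ → 103
order_id=13: ✓ → 443
order_id=14: ✓ → 56
order_id=15: ✓ → 141
order_id=16: ✓ → 163
order_id=17: ✗
returned_avg = (89 + 204 + 437 + 291 + 381 + 357 + 458 + 456 + 103 + 443 + 56 + 141 + 163) / 13 = 275.3076923077
—
[east_sum: region = 'east' OR priority = 2]
order_id=4: ✗
order_id=5: ✓ → 204
order_id=6: ✗
order_id=7: ✓ → 291
order_id=8: ✗
order_id=9: ✗
order_id=10: ✗
order_id=11: ✓ → 456
order_id=12: ✓ → 103
order_id=13: ✗
order_id=14: ✓ → 56
order_id=15: ✓ → 141
order_id=16: ✓ → 163
order_id=17: ✓ → 155
east_sum = 204 + 291 + 456 + 103 + 56 + 141 + 163 + 155 = 1569

north_min=89, returned_avg=275.3076923077, east_sum=1569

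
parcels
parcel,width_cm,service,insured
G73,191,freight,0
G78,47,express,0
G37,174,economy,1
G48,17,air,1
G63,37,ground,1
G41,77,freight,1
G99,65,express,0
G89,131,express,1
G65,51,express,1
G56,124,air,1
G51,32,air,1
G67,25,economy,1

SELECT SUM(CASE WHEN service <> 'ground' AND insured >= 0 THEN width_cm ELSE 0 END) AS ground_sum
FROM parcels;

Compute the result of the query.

parcel=G73: ✓ → 191
parcel=G78: ✓ → 47
parcel=G37: ✓ → 174
parcel=G48: ✓ → 17
parcel=G63: ✗
parcel=G41: ✓ → 77
parcel=G99: ✓ → 65
parcel=G89: ✓ → 131
parcel=G65: ✓ → 51
parcel=G56: ✓ → 124
parcel=G51: ✓ → 32
parcel=G67: ✓ → 25
ground_sum = 191 + 47 + 174 + 17 + 77 + 65 + 131 + 51 + 124 + 32 + 25 = 934

934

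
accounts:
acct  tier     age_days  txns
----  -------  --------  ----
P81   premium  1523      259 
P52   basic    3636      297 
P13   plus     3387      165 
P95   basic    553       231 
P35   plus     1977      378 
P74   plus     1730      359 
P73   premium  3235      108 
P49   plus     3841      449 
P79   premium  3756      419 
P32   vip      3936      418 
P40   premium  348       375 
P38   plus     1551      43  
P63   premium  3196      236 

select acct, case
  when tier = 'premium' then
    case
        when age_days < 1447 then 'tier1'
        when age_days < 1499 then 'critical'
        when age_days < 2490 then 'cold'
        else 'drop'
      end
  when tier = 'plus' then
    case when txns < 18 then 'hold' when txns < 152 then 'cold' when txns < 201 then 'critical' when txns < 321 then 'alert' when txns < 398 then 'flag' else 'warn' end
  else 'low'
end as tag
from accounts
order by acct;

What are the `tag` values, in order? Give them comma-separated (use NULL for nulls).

critical, low, flag, cold, tier1, warn, low, drop, drop, flag, drop, cold, low

acct=P13: tier='plus' → inner[txns < 201] → critical
acct=P32: tier='vip' → outer ELSE → low
acct=P35: tier='plus' → inner[txns < 398] → flag
acct=P38: tier='plus' → inner[txns < 152] → cold
acct=P40: tier='premium' → inner[age_days < 1447] → tier1
acct=P49: tier='plus' → inner[ELSE] → warn
acct=P52: tier='basic' → outer ELSE → low
acct=P63: tier='premium' → inner[ELSE] → drop
acct=P73: tier='premium' → inner[ELSE] → drop
acct=P74: tier='plus' → inner[txns < 398] → flag
acct=P79: tier='premium' → inner[ELSE] → drop
acct=P81: tier='premium' → inner[age_days < 2490] → cold
acct=P95: tier='basic' → outer ELSE → low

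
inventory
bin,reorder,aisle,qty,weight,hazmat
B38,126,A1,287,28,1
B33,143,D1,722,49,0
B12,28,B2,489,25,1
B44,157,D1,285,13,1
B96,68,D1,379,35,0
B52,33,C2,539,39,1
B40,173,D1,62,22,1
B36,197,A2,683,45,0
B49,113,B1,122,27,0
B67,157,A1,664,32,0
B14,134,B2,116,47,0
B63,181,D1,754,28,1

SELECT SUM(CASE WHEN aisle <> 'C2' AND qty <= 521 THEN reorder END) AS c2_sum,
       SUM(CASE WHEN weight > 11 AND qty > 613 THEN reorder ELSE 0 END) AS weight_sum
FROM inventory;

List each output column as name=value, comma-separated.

[c2_sum: aisle <> 'C2' AND qty <= 521]
bin=B38: ✓ → 126
bin=B33: ✗
bin=B12: ✓ → 28
bin=B44: ✓ → 157
bin=B96: ✓ → 68
bin=B52: ✗
bin=B40: ✓ → 173
bin=B36: ✗
bin=B49: ✓ → 113
bin=B67: ✗
bin=B14: ✓ → 134
bin=B63: ✗
c2_sum = 126 + 28 + 157 + 68 + 173 + 113 + 134 = 799
—
[weight_sum: weight > 11 AND qty > 613]
bin=B38: ✗
bin=B33: ✓ → 143
bin=B12: ✗
bin=B44: ✗
bin=B96: ✗
bin=B52: ✗
bin=B40: ✗
bin=B36: ✓ → 197
bin=B49: ✗
bin=B67: ✓ → 157
bin=B14: ✗
bin=B63: ✓ → 181
weight_sum = 143 + 197 + 157 + 181 = 678

c2_sum=799, weight_sum=678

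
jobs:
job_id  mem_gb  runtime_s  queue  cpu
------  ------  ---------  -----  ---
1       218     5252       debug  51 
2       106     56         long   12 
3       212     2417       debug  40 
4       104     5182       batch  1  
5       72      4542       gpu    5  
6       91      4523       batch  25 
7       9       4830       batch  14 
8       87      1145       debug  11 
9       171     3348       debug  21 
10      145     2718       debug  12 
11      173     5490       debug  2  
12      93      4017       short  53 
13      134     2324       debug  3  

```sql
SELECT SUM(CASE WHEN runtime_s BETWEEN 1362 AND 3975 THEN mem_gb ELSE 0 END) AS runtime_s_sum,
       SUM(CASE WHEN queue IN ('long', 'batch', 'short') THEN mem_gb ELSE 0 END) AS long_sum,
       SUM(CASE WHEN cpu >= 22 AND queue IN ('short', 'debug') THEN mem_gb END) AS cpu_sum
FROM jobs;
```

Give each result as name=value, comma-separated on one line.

[runtime_s_sum: runtime_s BETWEEN 1362 AND 3975]
job_id=1: ✗
job_id=2: ✗
job_id=3: ✓ → 212
job_id=4: ✗
job_id=5: ✗
job_id=6: ✗
job_id=7: ✗
job_id=8: ✗
job_id=9: ✓ → 171
job_id=10: ✓ → 145
job_id=11: ✗
job_id=12: ✗
job_id=13: ✓ → 134
runtime_s_sum = 212 + 171 + 145 + 134 = 662
—
[long_sum: queue IN ('long', 'batch', 'short')]
job_id=1: ✗
job_id=2: ✓ → 106
job_id=3: ✗
job_id=4: ✓ → 104
job_id=5: ✗
job_id=6: ✓ → 91
job_id=7: ✓ → 9
job_id=8: ✗
job_id=9: ✗
job_id=10: ✗
job_id=11: ✗
job_id=12: ✓ → 93
job_id=13: ✗
long_sum = 106 + 104 + 91 + 9 + 93 = 403
—
[cpu_sum: cpu >= 22 AND queue IN ('short', 'debug')]
job_id=1: ✓ → 218
job_id=2: ✗
job_id=3: ✓ → 212
job_id=4: ✗
job_id=5: ✗
job_id=6: ✗
job_id=7: ✗
job_id=8: ✗
job_id=9: ✗
job_id=10: ✗
job_id=11: ✗
job_id=12: ✓ → 93
job_id=13: ✗
cpu_sum = 218 + 212 + 93 = 523

runtime_s_sum=662, long_sum=403, cpu_sum=523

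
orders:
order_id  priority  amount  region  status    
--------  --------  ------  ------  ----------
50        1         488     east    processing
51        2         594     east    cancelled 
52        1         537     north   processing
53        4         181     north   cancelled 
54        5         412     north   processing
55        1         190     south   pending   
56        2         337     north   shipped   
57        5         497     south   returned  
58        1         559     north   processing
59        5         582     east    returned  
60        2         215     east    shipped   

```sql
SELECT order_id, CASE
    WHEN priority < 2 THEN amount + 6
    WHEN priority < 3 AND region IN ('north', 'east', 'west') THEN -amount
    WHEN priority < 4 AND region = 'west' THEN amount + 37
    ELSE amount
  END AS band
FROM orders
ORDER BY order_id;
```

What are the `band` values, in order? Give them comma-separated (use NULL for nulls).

order_id=50: priority < 2 → 494
order_id=51: priority < 3 AND region IN ('north', 'east', 'west') → -594
order_id=52: priority < 2 → 543
order_id=53: ELSE → 181
order_id=54: ELSE → 412
order_id=55: priority < 2 → 196
order_id=56: priority < 3 AND region IN ('north', 'east', 'west') → -337
order_id=57: ELSE → 497
order_id=58: priority < 2 → 565
order_id=59: ELSE → 582
order_id=60: priority < 3 AND region IN ('north', 'east', 'west') → -215

494, -594, 543, 181, 412, 196, -337, 497, 565, 582, -215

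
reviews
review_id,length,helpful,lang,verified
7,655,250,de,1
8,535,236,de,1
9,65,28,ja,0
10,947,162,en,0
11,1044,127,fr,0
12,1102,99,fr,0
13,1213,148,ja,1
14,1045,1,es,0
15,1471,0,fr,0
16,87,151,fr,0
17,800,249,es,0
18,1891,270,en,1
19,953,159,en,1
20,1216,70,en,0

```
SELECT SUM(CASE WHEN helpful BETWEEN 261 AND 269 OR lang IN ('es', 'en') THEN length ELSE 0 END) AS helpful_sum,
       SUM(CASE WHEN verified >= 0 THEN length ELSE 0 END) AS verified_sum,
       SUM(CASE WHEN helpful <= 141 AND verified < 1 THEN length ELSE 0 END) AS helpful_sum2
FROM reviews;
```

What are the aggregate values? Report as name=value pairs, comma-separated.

helpful_sum=6852, verified_sum=13024, helpful_sum2=5943

[helpful_sum: helpful BETWEEN 261 AND 269 OR lang IN ('es', 'en')]
review_id=7: ✗
review_id=8: ✗
review_id=9: ✗
review_id=10: ✓ → 947
review_id=11: ✗
review_id=12: ✗
review_id=13: ✗
review_id=14: ✓ → 1045
review_id=15: ✗
review_id=16: ✗
review_id=17: ✓ → 800
review_id=18: ✓ → 1891
review_id=19: ✓ → 953
review_id=20: ✓ → 1216
helpful_sum = 947 + 1045 + 800 + 1891 + 953 + 1216 = 6852
—
[verified_sum: verified >= 0]
review_id=7: ✓ → 655
review_id=8: ✓ → 535
review_id=9: ✓ → 65
review_id=10: ✓ → 947
review_id=11: ✓ → 1044
review_id=12: ✓ → 1102
review_id=13: ✓ → 1213
review_id=14: ✓ → 1045
review_id=15: ✓ → 1471
review_id=16: ✓ → 87
review_id=17: ✓ → 800
review_id=18: ✓ → 1891
review_id=19: ✓ → 953
review_id=20: ✓ → 1216
verified_sum = 655 + 535 + 65 + 947 + 1044 + 1102 + 1213 + 1045 + 1471 + 87 + 800 + 1891 + 953 + 1216 = 13024
—
[helpful_sum2: helpful <= 141 AND verified < 1]
review_id=7: ✗
review_id=8: ✗
review_id=9: ✓ → 65
review_id=10: ✗
review_id=11: ✓ → 1044
review_id=12: ✓ → 1102
review_id=13: ✗
review_id=14: ✓ → 1045
review_id=15: ✓ → 1471
review_id=16: ✗
review_id=17: ✗
review_id=18: ✗
review_id=19: ✗
review_id=20: ✓ → 1216
helpful_sum2 = 65 + 1044 + 1102 + 1045 + 1471 + 1216 = 5943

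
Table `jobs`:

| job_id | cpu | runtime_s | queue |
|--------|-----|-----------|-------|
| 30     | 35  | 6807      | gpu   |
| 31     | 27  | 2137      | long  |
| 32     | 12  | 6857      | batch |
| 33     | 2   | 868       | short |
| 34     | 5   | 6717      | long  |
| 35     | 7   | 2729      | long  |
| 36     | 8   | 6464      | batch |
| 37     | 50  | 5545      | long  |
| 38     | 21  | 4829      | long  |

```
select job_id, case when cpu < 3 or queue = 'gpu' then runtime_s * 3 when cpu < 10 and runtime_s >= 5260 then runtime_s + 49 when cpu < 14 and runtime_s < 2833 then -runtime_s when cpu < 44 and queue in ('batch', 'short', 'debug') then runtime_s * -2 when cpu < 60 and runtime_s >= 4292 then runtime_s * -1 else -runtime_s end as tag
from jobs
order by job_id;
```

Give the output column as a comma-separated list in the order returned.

20421, -2137, -13714, 2604, 6766, -2729, 6513, -5545, -4829

job_id=30: cpu < 3 or queue = 'gpu' → 20421
job_id=31: ELSE → -2137
job_id=32: cpu < 44 and queue in ('batch', 'short', 'debug') → -13714
job_id=33: cpu < 3 or queue = 'gpu' → 2604
job_id=34: cpu < 10 and runtime_s >= 5260 → 6766
job_id=35: cpu < 14 and runtime_s < 2833 → -2729
job_id=36: cpu < 10 and runtime_s >= 5260 → 6513
job_id=37: cpu < 60 and runtime_s >= 4292 → -5545
job_id=38: cpu < 60 and runtime_s >= 4292 → -4829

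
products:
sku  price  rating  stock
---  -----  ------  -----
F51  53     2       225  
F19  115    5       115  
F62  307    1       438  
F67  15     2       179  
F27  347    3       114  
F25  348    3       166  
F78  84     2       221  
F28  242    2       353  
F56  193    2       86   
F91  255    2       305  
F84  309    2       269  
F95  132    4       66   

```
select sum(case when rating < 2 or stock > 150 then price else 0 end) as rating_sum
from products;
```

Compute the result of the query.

sku=F51: ✓ → 53
sku=F19: ✗
sku=F62: ✓ → 307
sku=F67: ✓ → 15
sku=F27: ✗
sku=F25: ✓ → 348
sku=F78: ✓ → 84
sku=F28: ✓ → 242
sku=F56: ✗
sku=F91: ✓ → 255
sku=F84: ✓ → 309
sku=F95: ✗
rating_sum = 53 + 307 + 15 + 348 + 84 + 242 + 255 + 309 = 1613

1613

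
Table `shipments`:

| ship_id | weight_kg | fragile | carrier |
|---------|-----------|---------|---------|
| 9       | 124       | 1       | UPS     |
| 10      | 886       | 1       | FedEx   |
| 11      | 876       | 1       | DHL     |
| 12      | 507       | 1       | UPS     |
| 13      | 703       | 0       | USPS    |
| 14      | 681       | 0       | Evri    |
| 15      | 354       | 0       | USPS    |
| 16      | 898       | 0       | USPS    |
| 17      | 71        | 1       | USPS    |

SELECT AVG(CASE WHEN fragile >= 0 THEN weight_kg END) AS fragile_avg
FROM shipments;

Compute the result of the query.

566.6666666667

ship_id=9: ✓ → 124
ship_id=10: ✓ → 886
ship_id=11: ✓ → 876
ship_id=12: ✓ → 507
ship_id=13: ✓ → 703
ship_id=14: ✓ → 681
ship_id=15: ✓ → 354
ship_id=16: ✓ → 898
ship_id=17: ✓ → 71
fragile_avg = (124 + 886 + 876 + 507 + 703 + 681 + 354 + 898 + 71) / 9 = 566.6666666667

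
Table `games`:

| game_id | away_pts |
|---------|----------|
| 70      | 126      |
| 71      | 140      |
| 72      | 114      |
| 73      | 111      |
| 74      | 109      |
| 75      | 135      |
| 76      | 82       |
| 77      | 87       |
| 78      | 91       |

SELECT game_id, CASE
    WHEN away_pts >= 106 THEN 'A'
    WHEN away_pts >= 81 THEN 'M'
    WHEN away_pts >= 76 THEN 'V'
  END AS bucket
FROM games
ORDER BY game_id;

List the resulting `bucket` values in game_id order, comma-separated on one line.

game_id=70: away_pts >= 106 → A
game_id=71: away_pts >= 106 → A
game_id=72: away_pts >= 106 → A
game_id=73: away_pts >= 106 → A
game_id=74: away_pts >= 106 → A
game_id=75: away_pts >= 106 → A
game_id=76: away_pts >= 81 → M
game_id=77: away_pts >= 81 → M
game_id=78: away_pts >= 81 → M

A, A, A, A, A, A, M, M, M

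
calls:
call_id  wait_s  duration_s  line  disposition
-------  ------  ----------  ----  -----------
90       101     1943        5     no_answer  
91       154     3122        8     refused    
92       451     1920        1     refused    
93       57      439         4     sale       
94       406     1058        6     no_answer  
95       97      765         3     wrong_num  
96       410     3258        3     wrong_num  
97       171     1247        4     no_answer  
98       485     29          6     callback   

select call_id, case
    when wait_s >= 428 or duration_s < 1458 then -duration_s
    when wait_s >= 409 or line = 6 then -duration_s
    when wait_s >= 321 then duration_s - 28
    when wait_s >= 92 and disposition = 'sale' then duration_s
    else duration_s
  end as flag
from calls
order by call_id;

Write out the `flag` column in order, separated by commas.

1943, 3122, -1920, -439, -1058, -765, -3258, -1247, -29

call_id=90: ELSE → 1943
call_id=91: ELSE → 3122
call_id=92: wait_s >= 428 or duration_s < 1458 → -1920
call_id=93: wait_s >= 428 or duration_s < 1458 → -439
call_id=94: wait_s >= 428 or duration_s < 1458 → -1058
call_id=95: wait_s >= 428 or duration_s < 1458 → -765
call_id=96: wait_s >= 409 or line = 6 → -3258
call_id=97: wait_s >= 428 or duration_s < 1458 → -1247
call_id=98: wait_s >= 428 or duration_s < 1458 → -29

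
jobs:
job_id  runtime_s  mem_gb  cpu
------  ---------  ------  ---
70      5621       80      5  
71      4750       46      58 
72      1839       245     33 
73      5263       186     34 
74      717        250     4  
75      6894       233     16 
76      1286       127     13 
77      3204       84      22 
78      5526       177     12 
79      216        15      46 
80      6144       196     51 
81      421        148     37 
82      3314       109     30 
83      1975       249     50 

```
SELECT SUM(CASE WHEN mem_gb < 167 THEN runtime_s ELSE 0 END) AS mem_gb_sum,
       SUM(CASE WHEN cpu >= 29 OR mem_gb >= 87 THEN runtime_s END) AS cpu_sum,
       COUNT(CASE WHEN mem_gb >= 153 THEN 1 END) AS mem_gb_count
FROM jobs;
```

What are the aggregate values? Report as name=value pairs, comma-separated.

mem_gb_sum=18812, cpu_sum=38345, mem_gb_count=7

[mem_gb_sum: mem_gb < 167]
job_id=70: ✓ → 5621
job_id=71: ✓ → 4750
job_id=72: ✗
job_id=73: ✗
job_id=74: ✗
job_id=75: ✗
job_id=76: ✓ → 1286
job_id=77: ✓ → 3204
job_id=78: ✗
job_id=79: ✓ → 216
job_id=80: ✗
job_id=81: ✓ → 421
job_id=82: ✓ → 3314
job_id=83: ✗
mem_gb_sum = 5621 + 4750 + 1286 + 3204 + 216 + 421 + 3314 = 18812
—
[cpu_sum: cpu >= 29 OR mem_gb >= 87]
job_id=70: ✗
job_id=71: ✓ → 4750
job_id=72: ✓ → 1839
job_id=73: ✓ → 5263
job_id=74: ✓ → 717
job_id=75: ✓ → 6894
job_id=76: ✓ → 1286
job_id=77: ✗
job_id=78: ✓ → 5526
job_id=79: ✓ → 216
job_id=80: ✓ → 6144
job_id=81: ✓ → 421
job_id=82: ✓ → 3314
job_id=83: ✓ → 1975
cpu_sum = 4750 + 1839 + 5263 + 717 + 6894 + 1286 + 5526 + 216 + 6144 + 421 + 3314 + 1975 = 38345
—
[mem_gb_count: mem_gb >= 153]
job_id=70: ✗
job_id=71: ✗
job_id=72: ✓ → 1
job_id=73: ✓ → 1
job_id=74: ✓ → 1
job_id=75: ✓ → 1
job_id=76: ✗
job_id=77: ✗
job_id=78: ✓ → 1
job_id=79: ✗
job_id=80: ✓ → 1
job_id=81: ✗
job_id=82: ✗
job_id=83: ✓ → 1
mem_gb_count = COUNT(1, 1, 1, 1, 1, 1, 1) = 7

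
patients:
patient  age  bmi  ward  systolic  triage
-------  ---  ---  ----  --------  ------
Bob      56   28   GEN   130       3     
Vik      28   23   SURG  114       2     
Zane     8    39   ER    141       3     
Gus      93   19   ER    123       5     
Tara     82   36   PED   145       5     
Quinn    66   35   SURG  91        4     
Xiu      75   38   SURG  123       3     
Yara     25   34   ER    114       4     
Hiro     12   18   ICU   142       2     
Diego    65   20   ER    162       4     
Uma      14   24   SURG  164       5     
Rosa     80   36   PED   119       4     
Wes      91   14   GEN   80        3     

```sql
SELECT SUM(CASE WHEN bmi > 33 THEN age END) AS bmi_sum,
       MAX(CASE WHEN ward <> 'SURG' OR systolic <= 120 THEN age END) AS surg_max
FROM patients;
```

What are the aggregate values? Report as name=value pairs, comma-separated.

bmi_sum=336, surg_max=93

[bmi_sum: bmi > 33]
patient=Bob: ✗
patient=Vik: ✗
patient=Zane: ✓ → 8
patient=Gus: ✗
patient=Tara: ✓ → 82
patient=Quinn: ✓ → 66
patient=Xiu: ✓ → 75
patient=Yara: ✓ → 25
patient=Hiro: ✗
patient=Diego: ✗
patient=Uma: ✗
patient=Rosa: ✓ → 80
patient=Wes: ✗
bmi_sum = 8 + 82 + 66 + 75 + 25 + 80 = 336
—
[surg_max: ward <> 'SURG' OR systolic <= 120]
patient=Bob: ✓ → 56
patient=Vik: ✓ → 28
patient=Zane: ✓ → 8
patient=Gus: ✓ → 93
patient=Tara: ✓ → 82
patient=Quinn: ✓ → 66
patient=Xiu: ✗
patient=Yara: ✓ → 25
patient=Hiro: ✓ → 12
patient=Diego: ✓ → 65
patient=Uma: ✗
patient=Rosa: ✓ → 80
patient=Wes: ✓ → 91
surg_max = MAX(56, 28, 8, 93, 82, 66, 25, 12, 65, 80, 91) = 93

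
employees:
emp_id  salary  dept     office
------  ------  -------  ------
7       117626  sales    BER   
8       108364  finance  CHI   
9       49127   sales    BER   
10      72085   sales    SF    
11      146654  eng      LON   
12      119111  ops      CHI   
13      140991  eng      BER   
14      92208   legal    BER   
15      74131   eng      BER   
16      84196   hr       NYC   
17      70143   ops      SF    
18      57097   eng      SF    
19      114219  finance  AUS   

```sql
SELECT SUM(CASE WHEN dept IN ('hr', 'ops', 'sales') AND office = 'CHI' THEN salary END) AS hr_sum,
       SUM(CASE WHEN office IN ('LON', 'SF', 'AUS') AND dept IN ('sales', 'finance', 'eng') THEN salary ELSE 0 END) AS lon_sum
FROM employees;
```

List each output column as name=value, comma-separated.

hr_sum=119111, lon_sum=390055

[hr_sum: dept IN ('hr', 'ops', 'sales') AND office = 'CHI']
emp_id=7: ✗
emp_id=8: ✗
emp_id=9: ✗
emp_id=10: ✗
emp_id=11: ✗
emp_id=12: ✓ → 119111
emp_id=13: ✗
emp_id=14: ✗
emp_id=15: ✗
emp_id=16: ✗
emp_id=17: ✗
emp_id=18: ✗
emp_id=19: ✗
hr_sum = 119111
—
[lon_sum: office IN ('LON', 'SF', 'AUS') AND dept IN ('sales', 'finance', 'eng')]
emp_id=7: ✗
emp_id=8: ✗
emp_id=9: ✗
emp_id=10: ✓ → 72085
emp_id=11: ✓ → 146654
emp_id=12: ✗
emp_id=13: ✗
emp_id=14: ✗
emp_id=15: ✗
emp_id=16: ✗
emp_id=17: ✗
emp_id=18: ✓ → 57097
emp_id=19: ✓ → 114219
lon_sum = 72085 + 146654 + 57097 + 114219 = 390055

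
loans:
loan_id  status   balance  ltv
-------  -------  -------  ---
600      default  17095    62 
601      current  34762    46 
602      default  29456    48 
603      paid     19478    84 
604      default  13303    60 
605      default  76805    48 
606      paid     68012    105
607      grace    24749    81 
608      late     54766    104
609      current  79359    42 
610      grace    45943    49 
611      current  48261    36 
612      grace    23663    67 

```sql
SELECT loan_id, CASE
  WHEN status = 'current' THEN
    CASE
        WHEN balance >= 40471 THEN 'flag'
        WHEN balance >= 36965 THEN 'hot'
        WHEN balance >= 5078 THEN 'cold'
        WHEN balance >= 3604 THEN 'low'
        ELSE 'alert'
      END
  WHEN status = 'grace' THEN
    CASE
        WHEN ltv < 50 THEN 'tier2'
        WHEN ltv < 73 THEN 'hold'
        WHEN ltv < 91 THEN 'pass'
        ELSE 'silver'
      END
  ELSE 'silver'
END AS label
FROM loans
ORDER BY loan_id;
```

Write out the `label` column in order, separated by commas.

silver, cold, silver, silver, silver, silver, silver, pass, silver, flag, tier2, flag, hold

loan_id=600: status='default' → outer ELSE → silver
loan_id=601: status='current' → inner[balance >= 5078] → cold
loan_id=602: status='default' → outer ELSE → silver
loan_id=603: status='paid' → outer ELSE → silver
loan_id=604: status='default' → outer ELSE → silver
loan_id=605: status='default' → outer ELSE → silver
loan_id=606: status='paid' → outer ELSE → silver
loan_id=607: status='grace' → inner[ltv < 91] → pass
loan_id=608: status='late' → outer ELSE → silver
loan_id=609: status='current' → inner[balance >= 40471] → flag
loan_id=610: status='grace' → inner[ltv < 50] → tier2
loan_id=611: status='current' → inner[balance >= 40471] → flag
loan_id=612: status='grace' → inner[ltv < 73] → hold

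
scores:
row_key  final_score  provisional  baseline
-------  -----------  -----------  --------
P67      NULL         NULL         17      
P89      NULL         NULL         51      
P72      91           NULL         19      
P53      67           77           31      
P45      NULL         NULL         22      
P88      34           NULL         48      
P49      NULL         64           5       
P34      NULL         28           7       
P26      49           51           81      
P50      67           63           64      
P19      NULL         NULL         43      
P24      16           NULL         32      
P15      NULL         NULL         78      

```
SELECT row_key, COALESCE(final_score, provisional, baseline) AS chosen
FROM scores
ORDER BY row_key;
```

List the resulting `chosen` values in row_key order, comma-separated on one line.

row_key=P15: final_score=NULL, provisional=NULL, baseline=78 → 78
row_key=P19: final_score=NULL, provisional=NULL, baseline=43 → 43
row_key=P24: final_score=16 → 16
row_key=P26: final_score=49 → 49
row_key=P34: final_score=NULL, provisional=28 → 28
row_key=P45: final_score=NULL, provisional=NULL, baseline=22 → 22
row_key=P49: final_score=NULL, provisional=64 → 64
row_key=P50: final_score=67 → 67
row_key=P53: final_score=67 → 67
row_key=P67: final_score=NULL, provisional=NULL, baseline=17 → 17
row_key=P72: final_score=91 → 91
row_key=P88: final_score=34 → 34
row_key=P89: final_score=NULL, provisional=NULL, baseline=51 → 51

78, 43, 16, 49, 28, 22, 64, 67, 67, 17, 91, 34, 51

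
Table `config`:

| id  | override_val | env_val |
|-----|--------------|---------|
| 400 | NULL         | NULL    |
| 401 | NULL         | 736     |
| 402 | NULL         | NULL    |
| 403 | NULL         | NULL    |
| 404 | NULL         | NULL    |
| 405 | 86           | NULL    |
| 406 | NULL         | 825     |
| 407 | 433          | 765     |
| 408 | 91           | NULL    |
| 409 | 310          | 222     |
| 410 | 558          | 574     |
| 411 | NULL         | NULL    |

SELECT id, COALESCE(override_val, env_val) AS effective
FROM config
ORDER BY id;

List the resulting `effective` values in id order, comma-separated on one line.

NULL, 736, NULL, NULL, NULL, 86, 825, 433, 91, 310, 558, NULL

id=400: override_val=NULL, env_val=NULL (all NULL) → NULL
id=401: override_val=NULL, env_val=736 → 736
id=402: override_val=NULL, env_val=NULL (all NULL) → NULL
id=403: override_val=NULL, env_val=NULL (all NULL) → NULL
id=404: override_val=NULL, env_val=NULL (all NULL) → NULL
id=405: override_val=86 → 86
id=406: override_val=NULL, env_val=825 → 825
id=407: override_val=433 → 433
id=408: override_val=91 → 91
id=409: override_val=310 → 310
id=410: override_val=558 → 558
id=411: override_val=NULL, env_val=NULL (all NULL) → NULL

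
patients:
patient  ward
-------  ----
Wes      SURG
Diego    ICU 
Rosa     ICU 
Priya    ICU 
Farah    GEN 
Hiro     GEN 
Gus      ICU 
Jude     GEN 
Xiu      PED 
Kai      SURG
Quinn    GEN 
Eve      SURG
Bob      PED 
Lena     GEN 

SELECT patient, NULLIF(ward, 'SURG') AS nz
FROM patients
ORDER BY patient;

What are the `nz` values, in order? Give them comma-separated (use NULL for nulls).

patient=Bob: ward=PED vs SURG: differ → PED
patient=Diego: ward=ICU vs SURG: differ → ICU
patient=Eve: ward=SURG vs SURG: equal → NULL
patient=Farah: ward=GEN vs SURG: differ → GEN
patient=Gus: ward=ICU vs SURG: differ → ICU
patient=Hiro: ward=GEN vs SURG: differ → GEN
patient=Jude: ward=GEN vs SURG: differ → GEN
patient=Kai: ward=SURG vs SURG: equal → NULL
patient=Lena: ward=GEN vs SURG: differ → GEN
patient=Priya: ward=ICU vs SURG: differ → ICU
patient=Quinn: ward=GEN vs SURG: differ → GEN
patient=Rosa: ward=ICU vs SURG: differ → ICU
patient=Wes: ward=SURG vs SURG: equal → NULL
patient=Xiu: ward=PED vs SURG: differ → PED

PED, ICU, NULL, GEN, ICU, GEN, GEN, NULL, GEN, ICU, GEN, ICU, NULL, PED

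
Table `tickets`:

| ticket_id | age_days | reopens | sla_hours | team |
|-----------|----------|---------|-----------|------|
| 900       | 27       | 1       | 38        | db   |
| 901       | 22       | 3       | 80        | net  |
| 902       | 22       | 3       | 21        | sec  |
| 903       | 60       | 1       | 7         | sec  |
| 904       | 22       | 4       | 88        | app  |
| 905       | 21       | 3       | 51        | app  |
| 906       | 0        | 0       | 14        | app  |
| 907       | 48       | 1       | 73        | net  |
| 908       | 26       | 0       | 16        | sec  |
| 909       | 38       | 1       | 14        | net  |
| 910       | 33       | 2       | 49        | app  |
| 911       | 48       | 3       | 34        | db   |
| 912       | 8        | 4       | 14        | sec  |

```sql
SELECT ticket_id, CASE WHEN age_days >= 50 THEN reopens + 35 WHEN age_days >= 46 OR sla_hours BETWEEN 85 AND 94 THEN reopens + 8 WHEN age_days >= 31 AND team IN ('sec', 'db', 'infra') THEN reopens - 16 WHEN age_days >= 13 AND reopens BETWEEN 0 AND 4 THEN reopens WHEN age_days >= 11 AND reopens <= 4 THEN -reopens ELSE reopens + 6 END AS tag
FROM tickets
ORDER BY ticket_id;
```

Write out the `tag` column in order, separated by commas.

1, 3, 3, 36, 12, 3, 6, 9, 0, 1, 2, 11, 10

ticket_id=900: age_days >= 13 AND reopens BETWEEN 0 AND 4 → 1
ticket_id=901: age_days >= 13 AND reopens BETWEEN 0 AND 4 → 3
ticket_id=902: age_days >= 13 AND reopens BETWEEN 0 AND 4 → 3
ticket_id=903: age_days >= 50 → 36
ticket_id=904: age_days >= 46 OR sla_hours BETWEEN 85 AND 94 → 12
ticket_id=905: age_days >= 13 AND reopens BETWEEN 0 AND 4 → 3
ticket_id=906: ELSE → 6
ticket_id=907: age_days >= 46 OR sla_hours BETWEEN 85 AND 94 → 9
ticket_id=908: age_days >= 13 AND reopens BETWEEN 0 AND 4 → 0
ticket_id=909: age_days >= 13 AND reopens BETWEEN 0 AND 4 → 1
ticket_id=910: age_days >= 13 AND reopens BETWEEN 0 AND 4 → 2
ticket_id=911: age_days >= 46 OR sla_hours BETWEEN 85 AND 94 → 11
ticket_id=912: ELSE → 10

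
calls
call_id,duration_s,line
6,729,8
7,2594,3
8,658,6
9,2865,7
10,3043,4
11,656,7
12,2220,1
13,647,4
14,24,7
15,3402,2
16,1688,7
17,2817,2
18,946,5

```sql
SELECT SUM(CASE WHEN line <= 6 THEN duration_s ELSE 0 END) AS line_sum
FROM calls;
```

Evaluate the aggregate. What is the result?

call_id=6: ✗
call_id=7: ✓ → 2594
call_id=8: ✓ → 658
call_id=9: ✗
call_id=10: ✓ → 3043
call_id=11: ✗
call_id=12: ✓ → 2220
call_id=13: ✓ → 647
call_id=14: ✗
call_id=15: ✓ → 3402
call_id=16: ✗
call_id=17: ✓ → 2817
call_id=18: ✓ → 946
line_sum = 2594 + 658 + 3043 + 2220 + 647 + 3402 + 2817 + 946 = 16327

16327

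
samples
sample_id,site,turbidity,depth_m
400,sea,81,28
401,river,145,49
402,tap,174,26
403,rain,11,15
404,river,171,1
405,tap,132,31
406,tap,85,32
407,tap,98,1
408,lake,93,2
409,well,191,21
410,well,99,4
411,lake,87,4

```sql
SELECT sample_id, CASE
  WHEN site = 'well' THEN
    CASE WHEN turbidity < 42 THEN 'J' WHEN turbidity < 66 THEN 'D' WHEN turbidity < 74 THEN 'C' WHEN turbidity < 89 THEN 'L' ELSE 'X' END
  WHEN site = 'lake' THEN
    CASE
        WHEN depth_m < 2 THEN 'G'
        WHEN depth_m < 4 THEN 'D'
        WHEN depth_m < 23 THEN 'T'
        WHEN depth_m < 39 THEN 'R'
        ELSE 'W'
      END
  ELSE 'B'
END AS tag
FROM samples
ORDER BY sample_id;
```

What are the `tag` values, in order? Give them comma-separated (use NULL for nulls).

B, B, B, B, B, B, B, B, D, X, X, T

sample_id=400: site='sea' → outer ELSE → B
sample_id=401: site='river' → outer ELSE → B
sample_id=402: site='tap' → outer ELSE → B
sample_id=403: site='rain' → outer ELSE → B
sample_id=404: site='river' → outer ELSE → B
sample_id=405: site='tap' → outer ELSE → B
sample_id=406: site='tap' → outer ELSE → B
sample_id=407: site='tap' → outer ELSE → B
sample_id=408: site='lake' → inner[depth_m < 4] → D
sample_id=409: site='well' → inner[ELSE] → X
sample_id=410: site='well' → inner[ELSE] → X
sample_id=411: site='lake' → inner[depth_m < 23] → T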